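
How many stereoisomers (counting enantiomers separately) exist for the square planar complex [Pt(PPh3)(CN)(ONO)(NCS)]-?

3

In a square planar complex each vertex has one trans partner and two cis neighbours.
The distinct arrangements are (3 in all): (CN/ONO trans, NCS/PPh3 trans); (CN/PPh3 trans, NCS/ONO trans); (CN/NCS trans, ONO/PPh3 trans).
Each arrangement has an internal mirror plane or centre of symmetry, so none is chiral.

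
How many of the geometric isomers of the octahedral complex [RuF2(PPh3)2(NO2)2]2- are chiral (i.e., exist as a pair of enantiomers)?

1

The six octahedral sites form three mutually perpendicular trans pairs.
Systematic placement gives 5 geometric isomers: F trans, PPh3 trans, NO2 trans; F trans, PPh3 cis, NO2 cis; F cis, PPh3 trans, NO2 cis; F cis, PPh3 cis, NO2 cis (chiral); F cis, PPh3 cis, NO2 trans.
One of these lacks any improper symmetry element and so occurs as an enantiomeric pair, giving 5 + 1 = 6 stereoisomers in total.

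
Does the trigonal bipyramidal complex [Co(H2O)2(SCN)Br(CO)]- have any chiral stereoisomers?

yes

In a trigonal bipyramid the two axial positions differ from the three equatorial ones.
Placing the ligands in turn and identifying arrangements related by rotation or reflection leaves 7 distinct geometric isomers.
Of these, 3 lack any improper symmetry element and so occur as enantiomeric pairs, giving 7 + 3 = 10 stereoisomers in total.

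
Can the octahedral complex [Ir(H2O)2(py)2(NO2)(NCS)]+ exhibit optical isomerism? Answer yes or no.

The six octahedral sites form three mutually perpendicular trans pairs.
The distinct arrangements are (6 in all): H2O trans, py trans; H2O trans, py cis; H2O cis, py trans; H2O cis, py cis (3 arrangements, 2 chiral).
Of these, 2 lack any improper symmetry element and so occur as enantiomeric pairs, giving 6 + 2 = 8 stereoisomers in total.

yes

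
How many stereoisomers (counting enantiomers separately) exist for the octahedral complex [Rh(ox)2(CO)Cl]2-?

In an octahedral complex each vertex has one trans partner and four cis neighbours.
Each ox is bidentate and must span two cis positions.
Systematic placement gives 2 geometric isomers: CO and Cl mutually trans; CO and Cl mutually cis (chiral).
One of these lacks any improper symmetry element and so occurs as an enantiomeric pair, giving 2 + 1 = 3 stereoisomers in total.

3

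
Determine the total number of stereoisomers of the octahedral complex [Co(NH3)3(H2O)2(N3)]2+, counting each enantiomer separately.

3

An octahedron has six vertices in three trans pairs; every non-trans pair is cis.
Systematic placement gives 3 geometric isomers: NH3 mer, H2O trans; NH3 mer, H2O cis; NH3 fac, H2O cis.
Each arrangement has an internal mirror plane or centre of symmetry, so none is chiral.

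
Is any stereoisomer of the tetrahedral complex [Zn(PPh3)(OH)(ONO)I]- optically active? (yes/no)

Only one geometric arrangement is possible; it has no improper symmetry element, so it exists as a pair of enantiomers (2 stereoisomers).

yes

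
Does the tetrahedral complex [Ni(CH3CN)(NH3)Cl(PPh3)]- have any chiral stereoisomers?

Only one geometric arrangement is possible; it has no improper symmetry element, so it exists as a pair of enantiomers (2 stereoisomers).

yes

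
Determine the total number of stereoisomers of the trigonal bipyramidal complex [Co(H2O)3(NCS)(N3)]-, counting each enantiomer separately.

In a trigonal bipyramid the two axial positions differ from the three equatorial ones.
Systematic placement gives 4 geometric isomers: NCS equatorial, N3 equatorial; NCS equatorial, N3 axial; NCS axial, N3 equatorial; NCS axial, N3 axial.
Each arrangement has an internal mirror plane or centre of symmetry, so none is chiral.

4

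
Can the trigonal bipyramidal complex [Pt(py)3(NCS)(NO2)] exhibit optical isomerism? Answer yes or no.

no

A trigonal bipyramid has two axial and three equatorial sites, which are chemically inequivalent.
The distinct arrangements are (4 in all): NCS axial, NO2 axial; NCS axial, NO2 equatorial; NCS equatorial, NO2 axial; NCS equatorial, NO2 equatorial.
Each arrangement has an internal mirror plane or centre of symmetry, so none is chiral.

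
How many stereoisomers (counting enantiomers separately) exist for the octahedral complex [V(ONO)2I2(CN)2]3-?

The six octahedral sites form three mutually perpendicular trans pairs.
The distinct arrangements are (5 in all): ONO trans, I trans, CN trans; ONO cis, I cis, CN trans; ONO trans, I cis, CN cis; ONO cis, I cis, CN cis (chiral); ONO cis, I trans, CN cis.
One of these lacks any improper symmetry element and so occurs as an enantiomeric pair, giving 5 + 1 = 6 stereoisomers in total.

6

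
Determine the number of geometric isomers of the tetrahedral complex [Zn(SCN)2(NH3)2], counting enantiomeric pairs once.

1

All four vertices of a tetrahedron are equivalent and mutually adjacent, so cis/trans isomerism cannot arise.
Only one geometric arrangement is possible.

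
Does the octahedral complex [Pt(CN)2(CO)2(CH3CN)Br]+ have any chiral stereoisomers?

yes

An octahedron has six vertices in three trans pairs; every non-trans pair is cis.
The distinct arrangements are (6 in all): CN trans, CO trans; CN cis, CO cis (3 arrangements, 2 chiral); CN cis, CO trans; CN trans, CO cis.
Of these, 2 lack any improper symmetry element and so occur as enantiomeric pairs, giving 6 + 2 = 8 stereoisomers in total.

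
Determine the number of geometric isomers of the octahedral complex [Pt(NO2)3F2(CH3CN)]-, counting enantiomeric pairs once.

The six octahedral sites form three mutually perpendicular trans pairs.
Systematic placement gives 3 geometric isomers: NO2 mer, F cis; NO2 mer, F trans; NO2 fac, F cis.

3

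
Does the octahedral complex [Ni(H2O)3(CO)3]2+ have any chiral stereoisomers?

no

Working through the distinct placements yields 2 geometric isomers: H2O mer; H2O fac.
Each arrangement has an internal mirror plane or centre of symmetry, so none is chiral.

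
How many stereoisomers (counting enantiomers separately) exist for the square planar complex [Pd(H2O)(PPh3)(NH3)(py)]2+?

3

A square has two trans pairs of vertices; adjacent vertices are cis.
Working through the distinct placements yields 3 geometric isomers: (H2O/PPh3 trans, NH3/py trans); (H2O/py trans, NH3/PPh3 trans); (H2O/NH3 trans, PPh3/py trans).
Each arrangement has an internal mirror plane or centre of symmetry, so none is chiral.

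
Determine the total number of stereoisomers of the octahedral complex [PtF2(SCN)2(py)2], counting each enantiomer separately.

6

In an octahedral complex each vertex has one trans partner and four cis neighbours.
Systematic placement gives 5 geometric isomers: F trans, SCN trans, py trans; F trans, SCN cis, py cis; F cis, SCN cis, py trans; F cis, SCN cis, py cis (chiral); F cis, SCN trans, py cis.
One of these lacks any improper symmetry element and so occurs as an enantiomeric pair, giving 5 + 1 = 6 stereoisomers in total.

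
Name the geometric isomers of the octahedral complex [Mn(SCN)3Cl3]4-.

fac and mer

In an octahedral complex each vertex has one trans partner and four cis neighbours.
There are 2 geometric isomers: SCN mer; SCN fac.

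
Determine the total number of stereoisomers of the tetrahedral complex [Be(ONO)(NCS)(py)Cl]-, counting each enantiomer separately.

2

All four vertices of a tetrahedron are equivalent and mutually adjacent, so cis/trans isomerism cannot arise.
Only one geometric arrangement is possible; it has no improper symmetry element, so it exists as a pair of enantiomers (2 stereoisomers).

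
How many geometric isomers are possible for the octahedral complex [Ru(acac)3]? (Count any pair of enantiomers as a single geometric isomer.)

1

An octahedron has six vertices in three trans pairs; every non-trans pair is cis.
Each acac is bidentate and must span two cis positions.
Only one geometric arrangement is possible; it has no improper symmetry element, so it exists as a pair of enantiomers (2 stereoisomers).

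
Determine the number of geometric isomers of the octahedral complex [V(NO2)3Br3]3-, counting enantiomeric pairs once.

2

In an octahedral complex each vertex has one trans partner and four cis neighbours.
The distinct arrangements are (2 in all): NO2 mer; NO2 fac.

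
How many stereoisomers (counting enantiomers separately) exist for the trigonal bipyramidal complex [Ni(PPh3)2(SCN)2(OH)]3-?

6

A trigonal bipyramid has two axial and three equatorial sites, which are chemically inequivalent.
Placing the ligands in turn and identifying arrangements related by rotation or reflection leaves 5 distinct geometric isomers.
One of these lacks any improper symmetry element and so occurs as an enantiomeric pair, giving 5 + 1 = 6 stereoisomers in total.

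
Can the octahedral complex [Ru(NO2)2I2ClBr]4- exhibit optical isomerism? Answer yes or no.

yes

The six octahedral sites form three mutually perpendicular trans pairs.
Working through the distinct placements yields 6 geometric isomers: NO2 trans, I trans; NO2 cis, I cis (3 arrangements, 2 chiral); NO2 trans, I cis; NO2 cis, I trans.
Of these, 2 lack any improper symmetry element and so occur as enantiomeric pairs, giving 6 + 2 = 8 stereoisomers in total.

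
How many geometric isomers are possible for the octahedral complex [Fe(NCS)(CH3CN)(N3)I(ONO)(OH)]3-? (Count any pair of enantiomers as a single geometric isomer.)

An octahedron has six vertices in three trans pairs; every non-trans pair is cis.
Placing the ligands in turn and identifying arrangements related by rotation or reflection leaves 15 distinct geometric isomers.

15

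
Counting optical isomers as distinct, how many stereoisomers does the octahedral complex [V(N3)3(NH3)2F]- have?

In an octahedral complex each vertex has one trans partner and four cis neighbours.
There are 3 geometric isomers: N3 mer, NH3 trans; N3 fac, NH3 cis; N3 mer, NH3 cis.
Each arrangement has an internal mirror plane or centre of symmetry, so none is chiral.

3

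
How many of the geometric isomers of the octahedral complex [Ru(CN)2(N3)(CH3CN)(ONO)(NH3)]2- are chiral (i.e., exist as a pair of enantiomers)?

6

The six octahedral sites form three mutually perpendicular trans pairs.
Systematic enumeration (placing each ligand type in turn and discarding arrangements equivalent by rotation or reflection) gives 9 geometric isomers.
Of these, 6 lack any improper symmetry element and so occur as enantiomeric pairs, giving 9 + 6 = 15 stereoisomers in total.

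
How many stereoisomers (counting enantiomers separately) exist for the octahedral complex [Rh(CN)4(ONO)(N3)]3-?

2

The six octahedral sites form three mutually perpendicular trans pairs.
The distinct arrangements are (2 in all): ONO and N3 mutually trans; ONO and N3 mutually cis.
Each arrangement has an internal mirror plane or centre of symmetry, so none is chiral.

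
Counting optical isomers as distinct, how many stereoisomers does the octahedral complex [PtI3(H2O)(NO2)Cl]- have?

The six octahedral sites form three mutually perpendicular trans pairs.
Working through the distinct placements yields 4 geometric isomers: I mer (3 arrangements); I fac (chiral).
One of these lacks any improper symmetry element and so occurs as an enantiomeric pair, giving 4 + 1 = 5 stereoisomers in total.

5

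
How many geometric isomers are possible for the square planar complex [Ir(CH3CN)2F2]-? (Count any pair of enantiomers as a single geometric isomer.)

2

A square has two trans pairs of vertices; adjacent vertices are cis.
The distinct arrangements are (2 in all): CH3CN cis; CH3CN trans.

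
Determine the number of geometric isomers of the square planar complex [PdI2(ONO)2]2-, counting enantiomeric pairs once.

2

There are 2 geometric isomers: I cis; I trans.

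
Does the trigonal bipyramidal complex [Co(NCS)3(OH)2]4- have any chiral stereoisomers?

no

A trigonal bipyramid has two axial and three equatorial sites, which are chemically inequivalent.
Working through the distinct placements yields 3 geometric isomers: OH both equatorial; OH one axial, one equatorial; OH both axial.
Each arrangement has an internal mirror plane or centre of symmetry, so none is chiral.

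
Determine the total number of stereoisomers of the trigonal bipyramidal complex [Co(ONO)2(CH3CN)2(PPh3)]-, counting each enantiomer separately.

6

In a trigonal bipyramid the two axial positions differ from the three equatorial ones.
Systematic enumeration (placing each ligand type in turn and discarding arrangements equivalent by rotation or reflection) gives 5 geometric isomers.
One of these lacks any improper symmetry element and so occurs as an enantiomeric pair, giving 5 + 1 = 6 stereoisomers in total.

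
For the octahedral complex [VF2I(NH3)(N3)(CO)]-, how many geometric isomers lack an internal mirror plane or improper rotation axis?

Placing the ligands in turn and identifying arrangements related by rotation or reflection leaves 9 distinct geometric isomers.
Of these, 6 lack any improper symmetry element and so occur as enantiomeric pairs, giving 9 + 6 = 15 stereoisomers in total.

6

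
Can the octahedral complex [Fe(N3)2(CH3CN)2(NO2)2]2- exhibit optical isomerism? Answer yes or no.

yes

An octahedron has six vertices in three trans pairs; every non-trans pair is cis.
Systematic placement gives 5 geometric isomers: N3 trans, CH3CN trans, NO2 trans; N3 cis, CH3CN trans, NO2 cis; N3 cis, CH3CN cis, NO2 trans; N3 cis, CH3CN cis, NO2 cis (chiral); N3 trans, CH3CN cis, NO2 cis.
One of these lacks any improper symmetry element and so occurs as an enantiomeric pair, giving 5 + 1 = 6 stereoisomers in total.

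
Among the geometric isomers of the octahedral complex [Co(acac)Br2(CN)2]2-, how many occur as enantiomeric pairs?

1

In an octahedral complex each vertex has one trans partner and four cis neighbours.
Each acac is bidentate and must span two cis positions.
Working through the distinct placements yields 3 geometric isomers: Br trans, CN cis; Br cis, CN cis (chiral); Br cis, CN trans.
One of these lacks any improper symmetry element and so occurs as an enantiomeric pair, giving 3 + 1 = 4 stereoisomers in total.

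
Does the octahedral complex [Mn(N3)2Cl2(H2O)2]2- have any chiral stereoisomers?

The distinct arrangements are (5 in all): N3 trans, Cl trans, H2O trans; N3 cis, Cl trans, H2O cis; N3 trans, Cl cis, H2O cis; N3 cis, Cl cis, H2O cis (chiral); N3 cis, Cl cis, H2O trans.
One of these lacks any improper symmetry element and so occurs as an enantiomeric pair, giving 5 + 1 = 6 stereoisomers in total.

yes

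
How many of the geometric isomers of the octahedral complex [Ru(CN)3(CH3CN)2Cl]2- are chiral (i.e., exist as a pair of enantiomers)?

An octahedron has six vertices in three trans pairs; every non-trans pair is cis.
There are 3 geometric isomers: CN mer, CH3CN trans; CN fac, CH3CN cis; CN mer, CH3CN cis.
Each arrangement has an internal mirror plane or centre of symmetry, so none is chiral.

0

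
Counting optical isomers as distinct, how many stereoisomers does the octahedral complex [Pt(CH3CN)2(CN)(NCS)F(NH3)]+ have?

15

An octahedron has six vertices in three trans pairs; every non-trans pair is cis.
Placing the ligands in turn and identifying arrangements related by rotation or reflection leaves 9 distinct geometric isomers.
Of these, 6 lack any improper symmetry element and so occur as enantiomeric pairs, giving 9 + 6 = 15 stereoisomers in total.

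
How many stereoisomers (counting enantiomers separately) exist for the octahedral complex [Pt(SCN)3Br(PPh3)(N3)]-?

5

In an octahedral complex each vertex has one trans partner and four cis neighbours.
Systematic placement gives 4 geometric isomers: SCN mer (3 arrangements); SCN fac (chiral).
One of these lacks any improper symmetry element and so occurs as an enantiomeric pair, giving 4 + 1 = 5 stereoisomers in total.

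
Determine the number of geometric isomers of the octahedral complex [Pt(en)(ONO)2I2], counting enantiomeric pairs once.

An octahedron has six vertices in three trans pairs; every non-trans pair is cis.
Each en is bidentate and must span two cis positions.
There are 3 geometric isomers: ONO cis, I trans; ONO cis, I cis (chiral); ONO trans, I cis.

3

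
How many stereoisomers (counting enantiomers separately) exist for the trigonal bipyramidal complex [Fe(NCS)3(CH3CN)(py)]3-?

In a trigonal bipyramid the two axial positions differ from the three equatorial ones.
Systematic placement gives 4 geometric isomers: CH3CN axial, py equatorial; CH3CN axial, py axial; CH3CN equatorial, py equatorial; CH3CN equatorial, py axial.
Each arrangement has an internal mirror plane or centre of symmetry, so none is chiral.

4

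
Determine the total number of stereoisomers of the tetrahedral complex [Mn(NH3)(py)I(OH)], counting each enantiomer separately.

2

In a tetrahedral complex all four positions are equivalent and every pair of ligands is adjacent — there is no cis/trans distinction.
Only one geometric arrangement is possible; it has no improper symmetry element, so it exists as a pair of enantiomers (2 stereoisomers).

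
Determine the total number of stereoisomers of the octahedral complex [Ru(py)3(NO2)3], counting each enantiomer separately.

2

In an octahedral complex each vertex has one trans partner and four cis neighbours.
Working through the distinct placements yields 2 geometric isomers: py mer; py fac.
Each arrangement has an internal mirror plane or centre of symmetry, so none is chiral.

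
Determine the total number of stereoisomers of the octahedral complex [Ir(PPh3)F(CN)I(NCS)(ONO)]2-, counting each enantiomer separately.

The six octahedral sites form three mutually perpendicular trans pairs.
Placing the ligands in turn and identifying arrangements related by rotation or reflection leaves 15 distinct geometric isomers.
Of these, 15 lack any improper symmetry element and so occur as enantiomeric pairs, giving 15 + 15 = 30 stereoisomers in total.

30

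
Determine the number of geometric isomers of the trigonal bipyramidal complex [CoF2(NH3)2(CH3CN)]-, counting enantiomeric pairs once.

5

A trigonal bipyramid has two axial and three equatorial sites, which are chemically inequivalent.
Systematic enumeration (placing each ligand type in turn and discarding arrangements equivalent by rotation or reflection) gives 5 geometric isomers.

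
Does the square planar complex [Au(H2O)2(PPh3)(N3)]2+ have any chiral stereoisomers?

A square has two trans pairs of vertices; adjacent vertices are cis.
Working through the distinct placements yields 2 geometric isomers: H2O cis; H2O trans.
Each arrangement has an internal mirror plane or centre of symmetry, so none is chiral.

no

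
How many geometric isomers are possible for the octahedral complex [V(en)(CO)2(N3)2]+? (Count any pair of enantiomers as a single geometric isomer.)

In an octahedral complex each vertex has one trans partner and four cis neighbours.
Each en is bidentate and must span two cis positions.
Systematic placement gives 3 geometric isomers: CO trans, N3 cis; CO cis, N3 cis (chiral); CO cis, N3 trans.

3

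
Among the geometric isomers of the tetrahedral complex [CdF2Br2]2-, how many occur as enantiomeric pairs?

0

In a tetrahedral complex all four positions are equivalent and every pair of ligands is adjacent — there is no cis/trans distinction.
Only one geometric arrangement is possible.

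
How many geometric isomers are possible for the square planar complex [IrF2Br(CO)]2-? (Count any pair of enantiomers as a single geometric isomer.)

2

A square has two trans pairs of vertices; adjacent vertices are cis.
Systematic placement gives 2 geometric isomers: F cis; F trans.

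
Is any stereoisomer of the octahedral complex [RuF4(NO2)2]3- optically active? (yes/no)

no

There are 2 geometric isomers: NO2 trans; NO2 cis.
Each arrangement has an internal mirror plane or centre of symmetry, so none is chiral.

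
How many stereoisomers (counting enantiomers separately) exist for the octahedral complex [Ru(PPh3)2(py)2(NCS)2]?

The six octahedral sites form three mutually perpendicular trans pairs.
There are 5 geometric isomers: PPh3 trans, py trans, NCS trans; PPh3 cis, py cis, NCS trans; PPh3 cis, py trans, NCS cis; PPh3 cis, py cis, NCS cis (chiral); PPh3 trans, py cis, NCS cis.
One of these lacks any improper symmetry element and so occurs as an enantiomeric pair, giving 5 + 1 = 6 stereoisomers in total.

6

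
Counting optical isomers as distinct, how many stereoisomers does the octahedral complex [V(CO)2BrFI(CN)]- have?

An octahedron has six vertices in three trans pairs; every non-trans pair is cis.
Placing the ligands in turn and identifying arrangements related by rotation or reflection leaves 9 distinct geometric isomers.
Of these, 6 lack any improper symmetry element and so occur as enantiomeric pairs, giving 9 + 6 = 15 stereoisomers in total.

15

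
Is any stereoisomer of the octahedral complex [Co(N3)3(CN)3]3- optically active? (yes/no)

no

The six octahedral sites form three mutually perpendicular trans pairs.
The distinct arrangements are (2 in all): N3 mer; N3 fac.
Each arrangement has an internal mirror plane or centre of symmetry, so none is chiral.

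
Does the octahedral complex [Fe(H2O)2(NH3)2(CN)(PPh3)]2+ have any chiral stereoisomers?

yes

Systematic placement gives 6 geometric isomers: H2O cis, NH3 cis (3 arrangements, 2 chiral); H2O cis, NH3 trans; H2O trans, NH3 cis; H2O trans, NH3 trans.
Of these, 2 lack any improper symmetry element and so occur as enantiomeric pairs, giving 6 + 2 = 8 stereoisomers in total.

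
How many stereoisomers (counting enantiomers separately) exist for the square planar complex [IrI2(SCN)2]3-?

In a square planar complex each vertex has one trans partner and two cis neighbours.
Systematic placement gives 2 geometric isomers: I cis; I trans.
Each arrangement has an internal mirror plane or centre of symmetry, so none is chiral.

2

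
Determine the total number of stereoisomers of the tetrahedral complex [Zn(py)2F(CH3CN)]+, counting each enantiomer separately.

In a tetrahedral complex all four positions are equivalent and every pair of ligands is adjacent — there is no cis/trans distinction.
Only one geometric arrangement is possible.

1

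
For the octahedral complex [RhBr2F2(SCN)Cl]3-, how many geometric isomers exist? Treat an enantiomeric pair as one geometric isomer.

An octahedron has six vertices in three trans pairs; every non-trans pair is cis.
Working through the distinct placements yields 6 geometric isomers: Br trans, F cis; Br trans, F trans; Br cis, F cis (3 arrangements, 2 chiral); Br cis, F trans.

6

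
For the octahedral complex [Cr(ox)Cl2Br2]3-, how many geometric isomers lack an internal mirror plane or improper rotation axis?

An octahedron has six vertices in three trans pairs; every non-trans pair is cis.
Each ox is bidentate and must span two cis positions.
Systematic placement gives 3 geometric isomers: Cl cis, Br trans; Cl cis, Br cis (chiral); Cl trans, Br cis.
One of these lacks any improper symmetry element and so occurs as an enantiomeric pair, giving 3 + 1 = 4 stereoisomers in total.

1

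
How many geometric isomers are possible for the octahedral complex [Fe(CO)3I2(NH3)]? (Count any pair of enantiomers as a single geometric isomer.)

3

In an octahedral complex each vertex has one trans partner and four cis neighbours.
Working through the distinct placements yields 3 geometric isomers: CO mer, I cis; CO mer, I trans; CO fac, I cis.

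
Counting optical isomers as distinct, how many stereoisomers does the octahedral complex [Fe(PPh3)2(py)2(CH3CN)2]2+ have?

The six octahedral sites form three mutually perpendicular trans pairs.
The distinct arrangements are (5 in all): PPh3 trans, py trans, CH3CN trans; PPh3 cis, py cis, CH3CN trans; PPh3 cis, py trans, CH3CN cis; PPh3 cis, py cis, CH3CN cis (chiral); PPh3 trans, py cis, CH3CN cis.
One of these lacks any improper symmetry element and so occurs as an enantiomeric pair, giving 5 + 1 = 6 stereoisomers in total.

6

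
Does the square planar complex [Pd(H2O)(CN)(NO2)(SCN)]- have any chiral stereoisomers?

no

A square has two trans pairs of vertices; adjacent vertices are cis.
Working through the distinct placements yields 3 geometric isomers: (CN/NO2 trans, H2O/SCN trans); (CN/SCN trans, H2O/NO2 trans); (CN/H2O trans, NO2/SCN trans).
Each arrangement has an internal mirror plane or centre of symmetry, so none is chiral.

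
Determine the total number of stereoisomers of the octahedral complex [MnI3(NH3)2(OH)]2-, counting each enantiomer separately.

There are 3 geometric isomers: I mer, NH3 cis; I mer, NH3 trans; I fac, NH3 cis.
Each arrangement has an internal mirror plane or centre of symmetry, so none is chiral.

3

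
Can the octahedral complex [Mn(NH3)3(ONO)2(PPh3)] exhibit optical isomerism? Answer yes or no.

The six octahedral sites form three mutually perpendicular trans pairs.
The distinct arrangements are (3 in all): NH3 mer, ONO cis; NH3 mer, ONO trans; NH3 fac, ONO cis.
Each arrangement has an internal mirror plane or centre of symmetry, so none is chiral.

no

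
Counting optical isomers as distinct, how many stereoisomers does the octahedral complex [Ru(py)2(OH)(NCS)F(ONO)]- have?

15

In an octahedral complex each vertex has one trans partner and four cis neighbours.
Placing the ligands in turn and identifying arrangements related by rotation or reflection leaves 9 distinct geometric isomers.
Of these, 6 lack any improper symmetry element and so occur as enantiomeric pairs, giving 9 + 6 = 15 stereoisomers in total.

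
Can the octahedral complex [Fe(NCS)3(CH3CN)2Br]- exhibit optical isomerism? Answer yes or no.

no

In an octahedral complex each vertex has one trans partner and four cis neighbours.
Working through the distinct placements yields 3 geometric isomers: NCS mer, CH3CN cis; NCS mer, CH3CN trans; NCS fac, CH3CN cis.
Each arrangement has an internal mirror plane or centre of symmetry, so none is chiral.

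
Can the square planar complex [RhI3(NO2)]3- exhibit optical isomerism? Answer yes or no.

In a square planar complex each vertex has one trans partner and two cis neighbours.
Only one geometric arrangement is possible.

no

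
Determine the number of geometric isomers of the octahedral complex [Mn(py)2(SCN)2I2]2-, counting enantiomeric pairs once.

An octahedron has six vertices in three trans pairs; every non-trans pair is cis.
There are 5 geometric isomers: py trans, SCN trans, I trans; py cis, SCN cis, I trans; py trans, SCN cis, I cis; py cis, SCN cis, I cis (chiral); py cis, SCN trans, I cis.

5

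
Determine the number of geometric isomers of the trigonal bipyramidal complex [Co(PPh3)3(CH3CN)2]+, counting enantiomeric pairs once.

3

A trigonal bipyramid has two axial and three equatorial sites, which are chemically inequivalent.
There are 3 geometric isomers: CH3CN both axial; CH3CN one axial, one equatorial; CH3CN both equatorial.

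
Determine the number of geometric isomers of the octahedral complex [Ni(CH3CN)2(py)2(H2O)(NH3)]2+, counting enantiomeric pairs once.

6

An octahedron has six vertices in three trans pairs; every non-trans pair is cis.
Systematic placement gives 6 geometric isomers: CH3CN trans, py trans; CH3CN trans, py cis; CH3CN cis, py trans; CH3CN cis, py cis (3 arrangements, 2 chiral).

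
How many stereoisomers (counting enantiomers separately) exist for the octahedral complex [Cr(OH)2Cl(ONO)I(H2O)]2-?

An octahedron has six vertices in three trans pairs; every non-trans pair is cis.
Placing the ligands in turn and identifying arrangements related by rotation or reflection leaves 9 distinct geometric isomers.
Of these, 6 lack any improper symmetry element and so occur as enantiomeric pairs, giving 9 + 6 = 15 stereoisomers in total.

15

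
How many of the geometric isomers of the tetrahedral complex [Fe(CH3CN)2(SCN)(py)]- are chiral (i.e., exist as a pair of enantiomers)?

0

In a tetrahedral complex all four positions are equivalent and every pair of ligands is adjacent — there is no cis/trans distinction.
Only one geometric arrangement is possible.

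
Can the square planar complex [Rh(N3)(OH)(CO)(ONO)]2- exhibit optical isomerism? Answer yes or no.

A square has two trans pairs of vertices; adjacent vertices are cis.
Systematic placement gives 3 geometric isomers: (CO/OH trans, N3/ONO trans); (CO/ONO trans, N3/OH trans); (CO/N3 trans, OH/ONO trans).
Each arrangement has an internal mirror plane or centre of symmetry, so none is chiral.

no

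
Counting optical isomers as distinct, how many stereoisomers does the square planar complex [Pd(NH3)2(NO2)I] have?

In a square planar complex each vertex has one trans partner and two cis neighbours.
The distinct arrangements are (2 in all): NH3 cis; NH3 trans.
Each arrangement has an internal mirror plane or centre of symmetry, so none is chiral.

2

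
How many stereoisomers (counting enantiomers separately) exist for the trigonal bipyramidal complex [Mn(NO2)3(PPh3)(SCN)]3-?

A trigonal bipyramid has two axial and three equatorial sites, which are chemically inequivalent.
There are 4 geometric isomers: PPh3 equatorial, SCN equatorial; PPh3 axial, SCN equatorial; PPh3 equatorial, SCN axial; PPh3 axial, SCN axial.
Each arrangement has an internal mirror plane or centre of symmetry, so none is chiral.

4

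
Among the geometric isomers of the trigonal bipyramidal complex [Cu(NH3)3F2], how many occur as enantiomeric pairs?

0

In a trigonal bipyramid the two axial positions differ from the three equatorial ones.
Systematic placement gives 3 geometric isomers: F both axial; F one axial, one equatorial; F both equatorial.
Each arrangement has an internal mirror plane or centre of symmetry, so none is chiral.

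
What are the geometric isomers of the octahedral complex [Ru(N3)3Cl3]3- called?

Systematic placement gives 2 geometric isomers: N3 mer; N3 fac.

fac and mer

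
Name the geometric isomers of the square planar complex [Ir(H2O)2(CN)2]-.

In a square planar complex each vertex has one trans partner and two cis neighbours.
Systematic placement gives 2 geometric isomers: H2O cis; H2O trans.

cis and trans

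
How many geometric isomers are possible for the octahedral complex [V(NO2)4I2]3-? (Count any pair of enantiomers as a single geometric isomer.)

2

Working through the distinct placements yields 2 geometric isomers: I trans; I cis.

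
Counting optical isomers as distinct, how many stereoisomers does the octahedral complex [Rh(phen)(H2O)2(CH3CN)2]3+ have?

4

An octahedron has six vertices in three trans pairs; every non-trans pair is cis.
Each phen is bidentate and must span two cis positions.
Systematic placement gives 3 geometric isomers: H2O cis, CH3CN trans; H2O cis, CH3CN cis (chiral); H2O trans, CH3CN cis.
One of these lacks any improper symmetry element and so occurs as an enantiomeric pair, giving 3 + 1 = 4 stereoisomers in total.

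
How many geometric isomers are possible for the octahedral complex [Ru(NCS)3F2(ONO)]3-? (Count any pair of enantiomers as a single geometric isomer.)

In an octahedral complex each vertex has one trans partner and four cis neighbours.
The distinct arrangements are (3 in all): NCS mer, F trans; NCS fac, F cis; NCS mer, F cis.

3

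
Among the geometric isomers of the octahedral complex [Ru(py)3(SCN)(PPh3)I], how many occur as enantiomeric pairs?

1

In an octahedral complex each vertex has one trans partner and four cis neighbours.
There are 4 geometric isomers: py mer (3 arrangements); py fac (chiral).
One of these lacks any improper symmetry element and so occurs as an enantiomeric pair, giving 4 + 1 = 5 stereoisomers in total.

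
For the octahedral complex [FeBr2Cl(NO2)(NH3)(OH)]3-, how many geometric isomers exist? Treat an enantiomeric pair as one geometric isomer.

The six octahedral sites form three mutually perpendicular trans pairs.
Systematic enumeration (placing each ligand type in turn and discarding arrangements equivalent by rotation or reflection) gives 9 geometric isomers.

9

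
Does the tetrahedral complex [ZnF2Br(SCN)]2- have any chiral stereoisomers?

no

All four vertices of a tetrahedron are equivalent and mutually adjacent, so cis/trans isomerism cannot arise.
Only one geometric arrangement is possible.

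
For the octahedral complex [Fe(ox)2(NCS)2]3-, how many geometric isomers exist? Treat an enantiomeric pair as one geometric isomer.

2

In an octahedral complex each vertex has one trans partner and four cis neighbours.
Each ox is bidentate and must span two cis positions.
Systematic placement gives 2 geometric isomers: NCS trans; NCS cis (chiral).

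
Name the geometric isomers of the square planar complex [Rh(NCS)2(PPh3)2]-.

A square has two trans pairs of vertices; adjacent vertices are cis.
Working through the distinct placements yields 2 geometric isomers: NCS cis; NCS trans.

cis and trans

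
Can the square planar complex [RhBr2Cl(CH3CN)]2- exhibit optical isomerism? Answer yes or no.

Systematic placement gives 2 geometric isomers: Br cis; Br trans.
Each arrangement has an internal mirror plane or centre of symmetry, so none is chiral.

no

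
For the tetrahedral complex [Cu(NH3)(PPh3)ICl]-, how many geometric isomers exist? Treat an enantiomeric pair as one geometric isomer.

1

In a tetrahedral complex all four positions are equivalent and every pair of ligands is adjacent — there is no cis/trans distinction.
Only one geometric arrangement is possible; it has no improper symmetry element, so it exists as a pair of enantiomers (2 stereoisomers).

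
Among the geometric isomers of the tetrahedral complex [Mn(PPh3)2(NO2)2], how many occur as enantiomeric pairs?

Only one geometric arrangement is possible.

0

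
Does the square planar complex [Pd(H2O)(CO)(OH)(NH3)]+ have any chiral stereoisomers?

no

There are 3 geometric isomers: (CO/NH3 trans, H2O/OH trans); (CO/OH trans, H2O/NH3 trans); (CO/H2O trans, NH3/OH trans).
Each arrangement has an internal mirror plane or centre of symmetry, so none is chiral.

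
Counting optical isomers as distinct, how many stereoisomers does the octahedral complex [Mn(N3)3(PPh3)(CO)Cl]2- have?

Systematic placement gives 4 geometric isomers: N3 mer (3 arrangements); N3 fac (chiral).
One of these lacks any improper symmetry element and so occurs as an enantiomeric pair, giving 4 + 1 = 5 stereoisomers in total.

5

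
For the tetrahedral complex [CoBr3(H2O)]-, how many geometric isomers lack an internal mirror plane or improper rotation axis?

In a tetrahedral complex all four positions are equivalent and every pair of ligands is adjacent — there is no cis/trans distinction.
Only one geometric arrangement is possible.

0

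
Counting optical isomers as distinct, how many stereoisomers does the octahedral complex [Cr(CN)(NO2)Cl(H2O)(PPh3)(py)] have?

In an octahedral complex each vertex has one trans partner and four cis neighbours.
Placing the ligands in turn and identifying arrangements related by rotation or reflection leaves 15 distinct geometric isomers.
Of these, 15 lack any improper symmetry element and so occur as enantiomeric pairs, giving 15 + 15 = 30 stereoisomers in total.

30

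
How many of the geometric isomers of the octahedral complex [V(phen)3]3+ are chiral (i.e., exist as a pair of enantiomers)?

1

Each phen is bidentate and must span two cis positions.
Only one geometric arrangement is possible; it has no improper symmetry element, so it exists as a pair of enantiomers (2 stereoisomers).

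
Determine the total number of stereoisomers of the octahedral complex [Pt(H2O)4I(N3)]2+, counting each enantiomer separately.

The six octahedral sites form three mutually perpendicular trans pairs.
Working through the distinct placements yields 2 geometric isomers: I and N3 mutually trans; I and N3 mutually cis.
Each arrangement has an internal mirror plane or centre of symmetry, so none is chiral.

2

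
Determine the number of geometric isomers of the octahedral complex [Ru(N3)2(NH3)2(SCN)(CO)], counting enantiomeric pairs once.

6

The six octahedral sites form three mutually perpendicular trans pairs.
The distinct arrangements are (6 in all): N3 cis, NH3 cis (3 arrangements, 2 chiral); N3 cis, NH3 trans; N3 trans, NH3 cis; N3 trans, NH3 trans.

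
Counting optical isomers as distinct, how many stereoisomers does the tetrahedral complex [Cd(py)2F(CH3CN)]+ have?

Only one geometric arrangement is possible.

1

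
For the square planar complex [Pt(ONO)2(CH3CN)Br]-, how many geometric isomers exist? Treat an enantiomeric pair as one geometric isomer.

A square has two trans pairs of vertices; adjacent vertices are cis.
Systematic placement gives 2 geometric isomers: ONO cis; ONO trans.

2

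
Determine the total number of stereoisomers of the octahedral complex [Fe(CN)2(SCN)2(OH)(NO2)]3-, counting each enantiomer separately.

8

In an octahedral complex each vertex has one trans partner and four cis neighbours.
Working through the distinct placements yields 6 geometric isomers: CN trans, SCN trans; CN trans, SCN cis; CN cis, SCN trans; CN cis, SCN cis (3 arrangements, 2 chiral).
Of these, 2 lack any improper symmetry element and so occur as enantiomeric pairs, giving 6 + 2 = 8 stereoisomers in total.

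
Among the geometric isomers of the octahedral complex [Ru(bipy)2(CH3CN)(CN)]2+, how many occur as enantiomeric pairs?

An octahedron has six vertices in three trans pairs; every non-trans pair is cis.
Each bipy is bidentate and must span two cis positions.
There are 2 geometric isomers: CH3CN and CN mutually trans; CH3CN and CN mutually cis (chiral).
One of these lacks any improper symmetry element and so occurs as an enantiomeric pair, giving 2 + 1 = 3 stereoisomers in total.

1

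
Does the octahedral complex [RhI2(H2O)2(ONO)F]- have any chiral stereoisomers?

The distinct arrangements are (6 in all): I cis, H2O cis (3 arrangements, 2 chiral); I trans, H2O cis; I cis, H2O trans; I trans, H2O trans.
Of these, 2 lack any improper symmetry element and so occur as enantiomeric pairs, giving 6 + 2 = 8 stereoisomers in total.

yes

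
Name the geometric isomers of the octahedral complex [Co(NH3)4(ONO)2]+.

cis and trans

There are 2 geometric isomers: ONO trans; ONO cis.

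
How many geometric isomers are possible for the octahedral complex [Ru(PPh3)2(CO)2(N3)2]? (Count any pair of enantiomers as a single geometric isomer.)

5

In an octahedral complex each vertex has one trans partner and four cis neighbours.
The distinct arrangements are (5 in all): PPh3 trans, CO trans, N3 trans; PPh3 cis, CO trans, N3 cis; PPh3 trans, CO cis, N3 cis; PPh3 cis, CO cis, N3 cis (chiral); PPh3 cis, CO cis, N3 trans.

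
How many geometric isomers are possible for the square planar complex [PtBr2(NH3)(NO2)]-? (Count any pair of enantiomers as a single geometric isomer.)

2

Working through the distinct placements yields 2 geometric isomers: Br cis; Br trans.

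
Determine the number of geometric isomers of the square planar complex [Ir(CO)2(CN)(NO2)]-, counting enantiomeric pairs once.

2

The distinct arrangements are (2 in all): CO cis; CO trans.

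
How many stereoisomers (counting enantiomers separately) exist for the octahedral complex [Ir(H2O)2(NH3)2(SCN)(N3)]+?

8

Systematic placement gives 6 geometric isomers: H2O trans, NH3 cis; H2O trans, NH3 trans; H2O cis, NH3 cis (3 arrangements, 2 chiral); H2O cis, NH3 trans.
Of these, 2 lack any improper symmetry element and so occur as enantiomeric pairs, giving 6 + 2 = 8 stereoisomers in total.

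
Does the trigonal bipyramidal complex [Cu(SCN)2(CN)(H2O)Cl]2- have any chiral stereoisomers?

yes

A trigonal bipyramid has two axial and three equatorial sites, which are chemically inequivalent.
Systematic enumeration (placing each ligand type in turn and discarding arrangements equivalent by rotation or reflection) gives 7 geometric isomers.
Of these, 3 lack any improper symmetry element and so occur as enantiomeric pairs, giving 7 + 3 = 10 stereoisomers in total.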